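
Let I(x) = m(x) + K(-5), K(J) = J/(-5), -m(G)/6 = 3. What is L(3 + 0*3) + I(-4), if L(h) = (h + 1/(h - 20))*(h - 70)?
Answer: -3639/17 ≈ -214.06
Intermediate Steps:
m(G) = -18 (m(G) = -6*3 = -18)
K(J) = -J/5 (K(J) = J*(-⅕) = -J/5)
I(x) = -17 (I(x) = -18 - ⅕*(-5) = -18 + 1 = -17)
L(h) = (-70 + h)*(h + 1/(-20 + h)) (L(h) = (h + 1/(-20 + h))*(-70 + h) = (-70 + h)*(h + 1/(-20 + h)))
L(3 + 0*3) + I(-4) = (-70 + (3 + 0*3)³ - 90*(3 + 0*3)² + 1401*(3 + 0*3))/(-20 + (3 + 0*3)) - 17 = (-70 + (3 + 0)³ - 90*(3 + 0)² + 1401*(3 + 0))/(-20 + (3 + 0)) - 17 = (-70 + 3³ - 90*3² + 1401*3)/(-20 + 3) - 17 = (-70 + 27 - 90*9 + 4203)/(-17) - 17 = -(-70 + 27 - 810 + 4203)/17 - 17 = -1/17*3350 - 17 = -3350/17 - 17 = -3639/17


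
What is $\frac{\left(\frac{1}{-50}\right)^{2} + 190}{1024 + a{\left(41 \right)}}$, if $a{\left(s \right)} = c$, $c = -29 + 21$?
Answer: $\frac{475001}{2540000} \approx 0.18701$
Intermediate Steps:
$c = -8$
$a{\left(s \right)} = -8$
$\frac{\left(\frac{1}{-50}\right)^{2} + 190}{1024 + a{\left(41 \right)}} = \frac{\left(\frac{1}{-50}\right)^{2} + 190}{1024 - 8} = \frac{\left(- \frac{1}{50}\right)^{2} + 190}{1016} = \left(\frac{1}{2500} + 190\right) \frac{1}{1016} = \frac{475001}{2500} \cdot \frac{1}{1016} = \frac{475001}{2540000}$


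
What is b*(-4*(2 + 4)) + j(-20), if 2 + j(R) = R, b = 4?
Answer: -118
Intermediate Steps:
j(R) = -2 + R
b*(-4*(2 + 4)) + j(-20) = 4*(-4*(2 + 4)) + (-2 - 20) = 4*(-4*6) - 22 = 4*(-24) - 22 = -96 - 22 = -118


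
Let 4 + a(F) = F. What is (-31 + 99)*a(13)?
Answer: 612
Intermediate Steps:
a(F) = -4 + F
(-31 + 99)*a(13) = (-31 + 99)*(-4 + 13) = 68*9 = 612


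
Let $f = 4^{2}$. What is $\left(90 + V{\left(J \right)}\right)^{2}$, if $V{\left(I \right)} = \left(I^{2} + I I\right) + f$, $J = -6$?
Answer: $31684$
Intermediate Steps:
$f = 16$
$V{\left(I \right)} = 16 + 2 I^{2}$ ($V{\left(I \right)} = \left(I^{2} + I I\right) + 16 = \left(I^{2} + I^{2}\right) + 16 = 2 I^{2} + 16 = 16 + 2 I^{2}$)
$\left(90 + V{\left(J \right)}\right)^{2} = \left(90 + \left(16 + 2 \left(-6\right)^{2}\right)\right)^{2} = \left(90 + \left(16 + 2 \cdot 36\right)\right)^{2} = \left(90 + \left(16 + 72\right)\right)^{2} = \left(90 + 88\right)^{2} = 178^{2} = 31684$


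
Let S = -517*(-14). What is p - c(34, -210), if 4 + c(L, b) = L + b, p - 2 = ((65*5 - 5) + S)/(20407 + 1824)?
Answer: 4053600/22231 ≈ 182.34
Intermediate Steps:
S = 7238
p = 52020/22231 (p = 2 + ((65*5 - 5) + 7238)/(20407 + 1824) = 2 + ((325 - 5) + 7238)/22231 = 2 + (320 + 7238)*(1/22231) = 2 + 7558*(1/22231) = 2 + 7558/22231 = 52020/22231 ≈ 2.3400)
c(L, b) = -4 + L + b (c(L, b) = -4 + (L + b) = -4 + L + b)
p - c(34, -210) = 52020/22231 - (-4 + 34 - 210) = 52020/22231 - 1*(-180) = 52020/22231 + 180 = 4053600/22231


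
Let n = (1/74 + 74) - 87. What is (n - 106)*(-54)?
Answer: 237735/37 ≈ 6425.3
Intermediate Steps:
n = -961/74 (n = (1/74 + 74) - 87 = 5477/74 - 87 = -961/74 ≈ -12.986)
(n - 106)*(-54) = (-961/74 - 106)*(-54) = -8805/74*(-54) = 237735/37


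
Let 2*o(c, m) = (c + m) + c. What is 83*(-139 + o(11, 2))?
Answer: -10541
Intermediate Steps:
o(c, m) = c + m/2 (o(c, m) = ((c + m) + c)/2 = (m + 2*c)/2 = c + m/2)
83*(-139 + o(11, 2)) = 83*(-139 + (11 + (½)*2)) = 83*(-139 + (11 + 1)) = 83*(-139 + 12) = 83*(-127) = -10541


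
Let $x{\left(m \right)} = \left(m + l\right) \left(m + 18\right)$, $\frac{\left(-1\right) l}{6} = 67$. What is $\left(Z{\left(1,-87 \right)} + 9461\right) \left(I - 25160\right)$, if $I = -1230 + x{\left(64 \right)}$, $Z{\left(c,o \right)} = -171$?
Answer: $-502644740$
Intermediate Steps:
$l = -402$ ($l = \left(-6\right) 67 = -402$)
$x{\left(m \right)} = \left(-402 + m\right) \left(18 + m\right)$ ($x{\left(m \right)} = \left(m - 402\right) \left(m + 18\right) = \left(-402 + m\right) \left(18 + m\right)$)
$I = -28946$ ($I = -1230 - \left(31812 - 4096\right) = -1230 - 27716 = -28946$)
$\left(Z{\left(1,-87 \right)} + 9461\right) \left(I - 25160\right) = \left(-171 + 9461\right) \left(-28946 - 25160\right) = 9290 \left(-54106\right) = -502644740$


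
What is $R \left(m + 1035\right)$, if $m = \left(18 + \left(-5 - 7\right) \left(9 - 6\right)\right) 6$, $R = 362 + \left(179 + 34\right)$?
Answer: $533025$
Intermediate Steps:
$R = 575$ ($R = 362 + 213 = 575$)
$m = -108$ ($m = \left(18 - 36\right) 6 = \left(-18\right) 6 = -108$)
$R \left(m + 1035\right) = 575 \left(-108 + 1035\right) = 575 \cdot 927 = 533025$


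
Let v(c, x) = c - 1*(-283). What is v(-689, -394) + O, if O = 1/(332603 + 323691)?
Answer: -266455363/656294 ≈ -406.00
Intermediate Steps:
v(c, x) = 283 + c (v(c, x) = c + 283 = 283 + c)
O = 1/656294 ≈ 1.5237e-6
v(-689, -394) + O = (283 - 689) + 1/656294 = -406 + 1/656294 = -266455363/656294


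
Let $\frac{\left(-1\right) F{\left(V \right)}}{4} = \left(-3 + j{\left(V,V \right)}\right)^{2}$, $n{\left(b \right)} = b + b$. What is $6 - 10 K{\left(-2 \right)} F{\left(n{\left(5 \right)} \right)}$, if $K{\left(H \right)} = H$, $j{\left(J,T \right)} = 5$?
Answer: $-314$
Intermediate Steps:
$n{\left(b \right)} = 2 b$
$F{\left(V \right)} = -16$ ($F{\left(V \right)} = - 4 \left(-3 + 5\right)^{2} = - 4 \cdot 2^{2} = \left(-4\right) 4 = -16$)
$6 - 10 K{\left(-2 \right)} F{\left(n{\left(5 \right)} \right)} = 6 - 10 \left(\left(-2\right) \left(-16\right)\right) = 6 - 320 = -314$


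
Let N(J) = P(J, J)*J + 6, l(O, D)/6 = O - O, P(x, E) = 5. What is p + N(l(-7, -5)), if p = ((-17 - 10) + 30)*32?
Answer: 102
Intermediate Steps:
p = 96 (p = (-27 + 30)*32 = 3*32 = 96)
l(O, D) = 0 (l(O, D) = 6*(O - O) = 6*0 = 0)
N(J) = 6 + 5*J (N(J) = 5*J + 6 = 6 + 5*J)
p + N(l(-7, -5)) = 96 + (6 + 5*0) = 96 + (6 + 0) = 96 + 6 = 102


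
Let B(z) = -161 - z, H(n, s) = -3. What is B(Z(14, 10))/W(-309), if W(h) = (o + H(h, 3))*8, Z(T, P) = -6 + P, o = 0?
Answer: 55/8 ≈ 6.8750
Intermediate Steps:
W(h) = -24 (W(h) = (0 - 3)*8 = -3*8 = -24)
B(Z(14, 10))/W(-309) = (-161 - (-6 + 10))/(-24) = (-161 - 1*4)*(-1/24) = (-161 - 4)*(-1/24) = -165*(-1/24) = 55/8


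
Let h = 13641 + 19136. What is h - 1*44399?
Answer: -11622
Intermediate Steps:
h = 32777
h - 1*44399 = 32777 - 1*44399 = 32777 - 44399 = -11622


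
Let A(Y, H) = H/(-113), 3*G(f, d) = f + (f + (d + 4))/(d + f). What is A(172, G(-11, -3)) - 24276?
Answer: -19202292/791 ≈ -24276.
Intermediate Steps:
G(f, d) = f/3 + (4 + d + f)/(3*(d + f)) (G(f, d) = (f + (f + (d + 4))/(d + f))/3 = (f + (f + (4 + d))/(d + f))/3 = (f + (4 + d + f)/(d + f))/3 = f/3 + (4 + d + f)/(3*(d + f)))
A(Y, H) = -H/113 (A(Y, H) = H*(-1/113) = -H/113)
A(172, G(-11, -3)) - 24276 = -(4 - 3 - 11 + (-11)² - 3*(-11))/(339*(-3 - 11)) - 24276 = -(4 - 3 - 11 + 121 + 33)/(339*(-14)) - 24276 = -(-1)*144/(339*14) - 24276 = -1/113*(-24/7) - 24276 = 24/791 - 24276 = -19202292/791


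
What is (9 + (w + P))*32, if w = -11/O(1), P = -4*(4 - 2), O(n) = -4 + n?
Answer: 448/3 ≈ 149.33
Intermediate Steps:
P = -8 (P = -4*2 = -8)
w = 11/3 (w = -11/(-4 + 1) = -11/(-3) = -11*(-⅓) = 11/3 ≈ 3.6667)
(9 + (w + P))*32 = (9 + (11/3 - 8))*32 = (9 - 13/3)*32 = (14/3)*32 = 448/3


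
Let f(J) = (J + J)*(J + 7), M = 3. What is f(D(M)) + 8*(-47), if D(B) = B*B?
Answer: -88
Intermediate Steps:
D(B) = B²
f(J) = 2*J*(7 + J) (f(J) = (2*J)*(7 + J) = 2*J*(7 + J))
f(D(M)) + 8*(-47) = 2*3²*(7 + 3²) + 8*(-47) = 2*9*(7 + 9) - 376 = 2*9*16 - 376 = 288 - 376 = -88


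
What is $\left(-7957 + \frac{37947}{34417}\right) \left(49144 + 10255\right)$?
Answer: $- \frac{16264522628678}{34417} \approx -4.7257 \cdot 10^{8}$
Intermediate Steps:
$\left(-7957 + \frac{37947}{34417}\right) \left(49144 + 10255\right) = \left(-7957 + 37947 \cdot \frac{1}{34417}\right) 59399 = \left(-7957 + \frac{37947}{34417}\right) 59399 = \left(- \frac{273818122}{34417}\right) 59399 = - \frac{16264522628678}{34417}$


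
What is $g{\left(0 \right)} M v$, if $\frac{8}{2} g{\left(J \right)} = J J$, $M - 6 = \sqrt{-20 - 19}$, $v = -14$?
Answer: $0$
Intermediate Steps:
$M = 6 + i \sqrt{39}$ ($M = 6 + \sqrt{-20 - 19} = 6 + \sqrt{-39} = 6 + i \sqrt{39} \approx 6.0 + 6.245 i$)
$g{\left(J \right)} = \frac{J^{2}}{4}$ ($g{\left(J \right)} = \frac{J J}{4} = \frac{J^{2}}{4}$)
$g{\left(0 \right)} M v = \frac{0^{2}}{4} \left(6 + i \sqrt{39}\right) \left(-14\right) = \frac{1}{4} \cdot 0 \left(6 + i \sqrt{39}\right) \left(-14\right) = 0 \left(6 + i \sqrt{39}\right) \left(-14\right) = 0 \left(-14\right) = 0$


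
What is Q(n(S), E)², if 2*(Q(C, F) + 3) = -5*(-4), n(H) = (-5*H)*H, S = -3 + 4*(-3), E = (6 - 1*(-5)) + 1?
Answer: 49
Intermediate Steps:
E = 12 (E = (6 + 5) + 1 = 11 + 1 = 12)
S = -15 (S = -3 - 12 = -15)
n(H) = -5*H²
Q(C, F) = 7 (Q(C, F) = -3 + (-5*(-4))/2 = -3 + (½)*20 = -3 + 10 = 7)
Q(n(S), E)² = 7² = 49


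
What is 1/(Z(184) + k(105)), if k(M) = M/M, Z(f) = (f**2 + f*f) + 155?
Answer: 1/67868 ≈ 1.4734e-5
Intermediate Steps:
Z(f) = 155 + 2*f**2 (Z(f) = (f**2 + f**2) + 155 = 2*f**2 + 155 = 155 + 2*f**2)
k(M) = 1
1/(Z(184) + k(105)) = 1/((155 + 2*184**2) + 1) = 1/((155 + 2*33856) + 1) = 1/((155 + 67712) + 1) = 1/(67867 + 1) = 1/67868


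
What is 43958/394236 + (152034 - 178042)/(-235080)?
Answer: 142964837/643590270 ≈ 0.22214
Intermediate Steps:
43958/394236 + (152034 - 178042)/(-235080) = 43958*(1/394236) - 26008*(-1/235080) = 21979/197118 + 3251/29385 = 142964837/643590270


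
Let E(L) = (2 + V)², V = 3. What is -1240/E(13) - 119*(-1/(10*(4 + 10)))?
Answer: -195/4 ≈ -48.750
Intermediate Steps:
E(L) = 25 (E(L) = (2 + 3)² = 5² = 25)
-1240/E(13) - 119*(-1/(10*(4 + 10))) = -1240/25 - 119*(-1/(10*(4 + 10))) = -1240*1/25 - 119/((-10*14)) = -248/5 - 119/((-1*140)) = -248/5 - 119/(-140) = -248/5 - 119*(-1/140) = -248/5 + 17/20 = -195/4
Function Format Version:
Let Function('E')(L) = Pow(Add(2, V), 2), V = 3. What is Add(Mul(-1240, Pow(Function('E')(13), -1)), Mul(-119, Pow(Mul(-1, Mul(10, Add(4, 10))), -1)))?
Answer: Rational(-195, 4) ≈ -48.750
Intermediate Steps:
Function('E')(L) = 25 (Function('E')(L) = Pow(Add(2, 3), 2) = Pow(5, 2) = 25)
Add(Mul(-1240, Pow(Function('E')(13), -1)), Mul(-119, Pow(Mul(-1, Mul(10, Add(4, 10))), -1))) = Add(Mul(-1240, Pow(25, -1)), Mul(-119, Pow(Mul(-1, Mul(10, Add(4, 10))), -1))) = Add(Mul(-1240, Rational(1, 25)), Mul(-119, Pow(Mul(-1, Mul(10, 14)), -1))) = Add(Rational(-248, 5), Mul(-119, Pow(Mul(-1, 140), -1))) = Add(Rational(-248, 5), Mul(-119, Pow(-140, -1))) = Add(Rational(-248, 5), Mul(-119, Rational(-1, 140))) = Add(Rational(-248, 5), Rational(17, 20)) = Rational(-195, 4)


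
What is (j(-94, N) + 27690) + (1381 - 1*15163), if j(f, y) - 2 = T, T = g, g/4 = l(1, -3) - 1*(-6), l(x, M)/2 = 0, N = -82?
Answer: 13934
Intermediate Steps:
l(x, M) = 0 (l(x, M) = 2*0 = 0)
g = 24 (g = 4*(0 - 1*(-6)) = 4*(0 + 6) = 4*6 = 24)
T = 24
j(f, y) = 26 (j(f, y) = 2 + 24 = 26)
(j(-94, N) + 27690) + (1381 - 1*15163) = (26 + 27690) + (1381 - 1*15163) = 27716 + (1381 - 15163) = 27716 - 13782 = 13934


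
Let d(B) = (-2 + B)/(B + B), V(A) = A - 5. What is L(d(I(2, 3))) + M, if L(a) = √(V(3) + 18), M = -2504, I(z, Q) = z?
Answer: -2500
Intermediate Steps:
V(A) = -5 + A
d(B) = (-2 + B)/(2*B) (d(B) = (-2 + B)/((2*B)) = (-2 + B)*(1/(2*B)) = (-2 + B)/(2*B))
L(a) = 4 (L(a) = √((-5 + 3) + 18) = √(-2 + 18) = √16 = 4)
L(d(I(2, 3))) + M = 4 - 2504 = -2500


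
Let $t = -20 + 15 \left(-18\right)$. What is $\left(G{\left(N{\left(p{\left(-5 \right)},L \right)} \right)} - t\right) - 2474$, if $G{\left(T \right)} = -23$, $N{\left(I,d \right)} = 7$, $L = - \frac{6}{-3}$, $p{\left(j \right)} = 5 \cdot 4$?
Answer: $-2207$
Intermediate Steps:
$p{\left(j \right)} = 20$
$L = 2$ ($L = \left(-6\right) \left(- \frac{1}{3}\right) = 2$)
$t = -290$ ($t = -20 - 270 = -290$)
$\left(G{\left(N{\left(p{\left(-5 \right)},L \right)} \right)} - t\right) - 2474 = \left(-23 - -290\right) - 2474 = \left(-23 + 290\right) - 2474 = 267 - 2474 = -2207$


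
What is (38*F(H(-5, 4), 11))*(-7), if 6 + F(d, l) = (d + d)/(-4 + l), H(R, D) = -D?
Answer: 1900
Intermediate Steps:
F(d, l) = -6 + 2*d/(-4 + l) (F(d, l) = -6 + (d + d)/(-4 + l) = -6 + (2*d)/(-4 + l) = -6 + 2*d/(-4 + l))
(38*F(H(-5, 4), 11))*(-7) = (38*(2*(12 - 1*4 - 3*11)/(-4 + 11)))*(-7) = (38*(2*(12 - 4 - 33)/7))*(-7) = (38*(2*(⅐)*(-25)))*(-7) = (38*(-50/7))*(-7) = -1900/7*(-7) = 1900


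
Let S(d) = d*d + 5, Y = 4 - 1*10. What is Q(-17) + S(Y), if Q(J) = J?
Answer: 24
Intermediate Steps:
Y = -6 (Y = 4 - 10 = -6)
S(d) = 5 + d² (S(d) = d² + 5 = 5 + d²)
Q(-17) + S(Y) = -17 + (5 + (-6)²) = -17 + (5 + 36) = -17 + 41 = 24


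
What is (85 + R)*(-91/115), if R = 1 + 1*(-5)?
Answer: -7371/115 ≈ -64.096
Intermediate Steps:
R = -4 (R = 1 - 5 = -4)
(85 + R)*(-91/115) = (85 - 4)*(-91/115) = 81*(-91*1/115) = 81*(-91/115) = -7371/115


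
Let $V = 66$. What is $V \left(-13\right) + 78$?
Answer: $-780$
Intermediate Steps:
$V \left(-13\right) + 78 = 66 \left(-13\right) + 78 = -858 + 78 = -780$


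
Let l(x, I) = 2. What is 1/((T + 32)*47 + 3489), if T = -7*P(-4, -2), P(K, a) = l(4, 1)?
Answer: 1/4335 ≈ 0.00023068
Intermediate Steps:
P(K, a) = 2
T = -14 (T = -7*2 = -14)
1/((T + 32)*47 + 3489) = 1/((-14 + 32)*47 + 3489) = 1/(18*47 + 3489) = 1/(846 + 3489) = 1/4335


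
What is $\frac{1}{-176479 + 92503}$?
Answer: $- \frac{1}{83976} \approx -1.1908 \cdot 10^{-5}$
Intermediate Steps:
$\frac{1}{-176479 + 92503} = \frac{1}{-83976} = - \frac{1}{83976}$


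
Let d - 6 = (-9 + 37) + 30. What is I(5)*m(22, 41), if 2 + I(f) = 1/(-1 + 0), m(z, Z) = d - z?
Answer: -126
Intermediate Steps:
d = 64 (d = 6 + ((-9 + 37) + 30) = 6 + (28 + 30) = 6 + 58 = 64)
m(z, Z) = 64 - z
I(f) = -3 (I(f) = -2 + 1/(-1 + 0) = -2 + 1/(-1) = -2 - 1 = -3)
I(5)*m(22, 41) = -3*(64 - 1*22) = -3*(64 - 22) = -3*42 = -126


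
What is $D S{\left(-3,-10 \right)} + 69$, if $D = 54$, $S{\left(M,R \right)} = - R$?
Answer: $609$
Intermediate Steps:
$D S{\left(-3,-10 \right)} + 69 = 54 \left(\left(-1\right) \left(-10\right)\right) + 69 = 54 \cdot 10 + 69 = 540 + 69 = 609$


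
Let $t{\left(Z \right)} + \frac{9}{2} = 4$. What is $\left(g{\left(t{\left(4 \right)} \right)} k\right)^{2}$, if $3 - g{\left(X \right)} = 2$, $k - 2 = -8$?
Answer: $36$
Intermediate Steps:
$k = -6$ ($k = 2 - 8 = -6$)
$t{\left(Z \right)} = - \frac{1}{2}$ ($t{\left(Z \right)} = - \frac{9}{2} + 4 = - \frac{1}{2}$)
$g{\left(X \right)} = 1$ ($g{\left(X \right)} = 3 - 2 = 1$)
$\left(g{\left(t{\left(4 \right)} \right)} k\right)^{2} = \left(1 \left(-6\right)\right)^{2} = \left(-6\right)^{2} = 36$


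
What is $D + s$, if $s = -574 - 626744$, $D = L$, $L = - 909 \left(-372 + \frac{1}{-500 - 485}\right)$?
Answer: $- \frac{284831541}{985} \approx -2.8917 \cdot 10^{5}$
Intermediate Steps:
$L = \frac{333076689}{985}$ ($L = - 909 \left(-372 + \frac{1}{-985}\right) = - 909 \left(-372 - \frac{1}{985}\right) = \left(-909\right) \left(- \frac{366421}{985}\right) = \frac{333076689}{985} \approx 3.3815 \cdot 10^{5}$)
$D = \frac{333076689}{985} \approx 3.3815 \cdot 10^{5}$
$s = -627318$ ($s = -574 - 626744 = -627318$)
$D + s = \frac{333076689}{985} - 627318 = - \frac{284831541}{985}$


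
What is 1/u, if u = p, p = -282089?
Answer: -1/282089 ≈ -3.5450e-6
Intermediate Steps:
u = -282089
1/u = 1/(-282089) = -1/282089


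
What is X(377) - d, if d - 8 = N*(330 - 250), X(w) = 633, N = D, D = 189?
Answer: -14495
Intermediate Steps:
N = 189
d = 15128 (d = 8 + 189*(330 - 250) = 8 + 189*80 = 8 + 15120 = 15128)
X(377) - d = 633 - 1*15128 = 633 - 15128 = -14495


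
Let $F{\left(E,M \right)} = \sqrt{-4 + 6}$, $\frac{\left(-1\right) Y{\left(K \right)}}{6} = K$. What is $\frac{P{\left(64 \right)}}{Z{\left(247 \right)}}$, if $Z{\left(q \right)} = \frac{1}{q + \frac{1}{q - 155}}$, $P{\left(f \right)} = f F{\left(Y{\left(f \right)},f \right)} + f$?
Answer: $\frac{363600}{23} + \frac{363600 \sqrt{2}}{23} \approx 38166.0$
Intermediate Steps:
$Y{\left(K \right)} = - 6 K$
$F{\left(E,M \right)} = \sqrt{2}$
$P{\left(f \right)} = f + f \sqrt{2}$ ($P{\left(f \right)} = f \sqrt{2} + f = f + f \sqrt{2}$)
$Z{\left(q \right)} = \frac{1}{q + \frac{1}{-155 + q}}$
$\frac{P{\left(64 \right)}}{Z{\left(247 \right)}} = \frac{64 \left(1 + \sqrt{2}\right)}{\frac{1}{1 + 247^{2} - 38285} \left(-155 + 247\right)} = \frac{64 + 64 \sqrt{2}}{\frac{1}{1 + 61009 - 38285} \cdot 92} = \frac{64 + 64 \sqrt{2}}{\frac{1}{22725} \cdot 92} = \frac{64 + 64 \sqrt{2}}{\frac{92}{22725}} = \left(64 + 64 \sqrt{2}\right) \frac{22725}{92} = \frac{363600}{23} + \frac{363600 \sqrt{2}}{23}$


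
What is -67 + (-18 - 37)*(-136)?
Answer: 7413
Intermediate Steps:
-67 + (-18 - 37)*(-136) = -67 - 55*(-136) = -67 + 7480 = 7413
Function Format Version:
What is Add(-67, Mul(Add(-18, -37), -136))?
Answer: 7413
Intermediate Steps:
Add(-67, Mul(Add(-18, -37), -136)) = Add(-67, Mul(-55, -136)) = Add(-67, 7480) = 7413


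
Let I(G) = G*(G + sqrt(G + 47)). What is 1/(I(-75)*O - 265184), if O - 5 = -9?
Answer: -71921/20691150964 - 75*I*sqrt(7)/10345575482 ≈ -3.4759e-6 - 1.918e-8*I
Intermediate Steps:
O = -4 (O = 5 - 9 = -4)
I(G) = G*(G + sqrt(47 + G))
1/(I(-75)*O - 265184) = 1/(-75*(-75 + sqrt(47 - 75))*(-4) - 265184) = 1/(-75*(-75 + sqrt(-28))*(-4) - 265184) = 1/(-75*(-75 + 2*I*sqrt(7))*(-4) - 265184) = 1/((5625 - 150*I*sqrt(7))*(-4) - 265184) = 1/((-22500 + 600*I*sqrt(7)) - 265184) = 1/(-287684 + 600*I*sqrt(7))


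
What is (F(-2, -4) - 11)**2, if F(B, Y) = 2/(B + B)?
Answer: 529/4 ≈ 132.25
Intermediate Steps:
F(B, Y) = 1/B (F(B, Y) = 2/((2*B)) = 2*(1/(2*B)) = 1/B)
(F(-2, -4) - 11)**2 = (1/(-2) - 11)**2 = (-1/2 - 11)**2 = (-23/2)**2 = 529/4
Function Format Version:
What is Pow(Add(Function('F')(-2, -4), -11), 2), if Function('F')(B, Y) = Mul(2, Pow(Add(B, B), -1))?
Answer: Rational(529, 4) ≈ 132.25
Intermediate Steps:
Function('F')(B, Y) = Pow(B, -1) (Function('F')(B, Y) = Mul(2, Pow(Mul(2, B), -1)) = Mul(2, Mul(Rational(1, 2), Pow(B, -1))) = Pow(B, -1))
Pow(Add(Function('F')(-2, -4), -11), 2) = Pow(Add(Pow(-2, -1), -11), 2) = Pow(Add(Rational(-1, 2), -11), 2) = Pow(Rational(-23, 2), 2) = Rational(529, 4)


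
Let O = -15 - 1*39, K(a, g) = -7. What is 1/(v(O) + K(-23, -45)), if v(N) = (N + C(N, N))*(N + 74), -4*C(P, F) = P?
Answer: -1/817 ≈ -0.0012240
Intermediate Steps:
C(P, F) = -P/4
O = -54 (O = -15 - 39 = -54)
v(N) = 3*N*(74 + N)/4 (v(N) = (N - N/4)*(N + 74) = (3*N/4)*(74 + N) = 3*N*(74 + N)/4)
1/(v(O) + K(-23, -45)) = 1/((¾)*(-54)*(74 - 54) - 7) = 1/((¾)*(-54)*20 - 7) = 1/(-810 - 7) = 1/(-817) = -1/817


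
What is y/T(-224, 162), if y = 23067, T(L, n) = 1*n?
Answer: 2563/18 ≈ 142.39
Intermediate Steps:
T(L, n) = n
y/T(-224, 162) = 23067/162 = 23067*(1/162) = 2563/18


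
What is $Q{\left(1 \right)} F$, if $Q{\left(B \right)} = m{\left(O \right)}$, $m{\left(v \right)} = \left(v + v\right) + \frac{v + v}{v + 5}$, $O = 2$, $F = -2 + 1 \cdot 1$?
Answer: $- \frac{32}{7} \approx -4.5714$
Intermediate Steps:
$F = -1$ ($F = -2 + 1 = -1$)
$m{\left(v \right)} = 2 v + \frac{2 v}{5 + v}$
$Q{\left(B \right)} = \frac{32}{7}$ ($Q{\left(B \right)} = 2 \cdot 2 \frac{1}{5 + 2} \left(6 + 2\right) = 2 \cdot 2 \cdot \frac{1}{7} \cdot 8 = \frac{32}{7}$)
$Q{\left(1 \right)} F = \frac{32}{7} \left(-1\right) = - \frac{32}{7}$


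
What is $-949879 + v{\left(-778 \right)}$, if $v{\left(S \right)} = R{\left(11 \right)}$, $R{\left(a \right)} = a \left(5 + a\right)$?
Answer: $-949703$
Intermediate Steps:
$v{\left(S \right)} = 176$ ($v{\left(S \right)} = 11 \left(5 + 11\right) = 11 \cdot 16 = 176$)
$-949879 + v{\left(-778 \right)} = -949879 + 176 = -949703$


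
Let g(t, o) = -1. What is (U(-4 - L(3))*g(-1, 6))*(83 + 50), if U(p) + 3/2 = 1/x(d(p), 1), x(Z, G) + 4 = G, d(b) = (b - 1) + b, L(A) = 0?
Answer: 1463/6 ≈ 243.83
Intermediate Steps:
d(b) = -1 + 2*b (d(b) = (-1 + b) + b = -1 + 2*b)
x(Z, G) = -4 + G
U(p) = -11/6 (U(p) = -3/2 + 1/(-4 + 1) = -3/2 + 1/(-3) = -3/2 - 1/3 = -11/6)
(U(-4 - L(3))*g(-1, 6))*(83 + 50) = (-11/6*(-1))*(83 + 50) = (11/6)*133 = 1463/6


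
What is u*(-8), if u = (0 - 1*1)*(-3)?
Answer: -24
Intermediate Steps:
u = 3 (u = (0 - 1)*(-3) = -1*(-3) = 3)
u*(-8) = 3*(-8) = -24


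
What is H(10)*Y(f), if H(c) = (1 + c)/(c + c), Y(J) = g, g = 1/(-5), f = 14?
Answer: -11/100 ≈ -0.11000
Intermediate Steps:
g = -⅕ ≈ -0.20000
Y(J) = -⅕
H(c) = (1 + c)/(2*c) (H(c) = (1 + c)/((2*c)) = (1 + c)*(1/(2*c)) = (1 + c)/(2*c))
H(10)*Y(f) = ((½)*(1 + 10)/10)*(-⅕) = ((½)*(⅒)*11)*(-⅕) = (11/20)*(-⅕) = -11/100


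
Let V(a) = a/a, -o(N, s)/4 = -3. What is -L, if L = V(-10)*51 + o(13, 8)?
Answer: -63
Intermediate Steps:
o(N, s) = 12 (o(N, s) = -4*(-3) = 12)
V(a) = 1
L = 63 (L = 1*51 + 12 = 51 + 12 = 63)
-L = -1*63 = -63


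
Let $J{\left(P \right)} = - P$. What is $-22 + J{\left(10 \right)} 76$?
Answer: $-782$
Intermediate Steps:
$-22 + J{\left(10 \right)} 76 = -22 + \left(-1\right) 10 \cdot 76 = -22 - 760 = -782$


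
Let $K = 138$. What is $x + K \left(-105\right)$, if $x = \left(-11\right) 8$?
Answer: $-14578$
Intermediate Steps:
$x = -88$
$x + K \left(-105\right) = -88 + 138 \left(-105\right) = -88 - 14490 = -14578$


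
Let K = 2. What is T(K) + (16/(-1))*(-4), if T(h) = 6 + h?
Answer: 72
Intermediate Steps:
T(K) + (16/(-1))*(-4) = (6 + 2) + (16/(-1))*(-4) = 8 + (16*(-1))*(-4) = 8 - 16*(-4) = 8 + 64 = 72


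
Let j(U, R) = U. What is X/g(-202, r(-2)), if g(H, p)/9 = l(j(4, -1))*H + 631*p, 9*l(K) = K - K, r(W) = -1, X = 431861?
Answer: -431861/5679 ≈ -76.045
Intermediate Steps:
l(K) = 0 (l(K) = (K - K)/9 = (⅑)*0 = 0)
g(H, p) = 5679*p (g(H, p) = 9*(0*H + 631*p) = 9*(0 + 631*p) = 9*(631*p) = 5679*p)
X/g(-202, r(-2)) = 431861/((5679*(-1))) = 431861/(-5679) = 431861*(-1/5679) = -431861/5679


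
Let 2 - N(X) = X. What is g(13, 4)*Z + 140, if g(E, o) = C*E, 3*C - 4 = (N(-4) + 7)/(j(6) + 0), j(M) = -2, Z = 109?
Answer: -6245/6 ≈ -1040.8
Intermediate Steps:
N(X) = 2 - X
C = -⅚ (C = 4/3 + (((2 - 1*(-4)) + 7)/(-2 + 0))/3 = 4/3 + (((2 + 4) + 7)/(-2))/3 = 4/3 + ((6 + 7)*(-½))/3 = 4/3 + (13*(-½))/3 = 4/3 + (⅓)*(-13/2) = 4/3 - 13/6 = -⅚ ≈ -0.83333)
g(E, o) = -5*E/6
g(13, 4)*Z + 140 = -⅚*13*109 + 140 = -65/6*109 + 140 = -7085/6 + 140 = -6245/6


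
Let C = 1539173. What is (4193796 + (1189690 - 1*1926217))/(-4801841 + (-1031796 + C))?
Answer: -1152423/1431488 ≈ -0.80505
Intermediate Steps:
(4193796 + (1189690 - 1*1926217))/(-4801841 + (-1031796 + C)) = (4193796 + (1189690 - 1*1926217))/(-4801841 + (-1031796 + 1539173)) = (4193796 + (1189690 - 1926217))/(-4801841 + 507377) = (4193796 - 736527)/(-4294464) = 3457269*(-1/4294464) = -1152423/1431488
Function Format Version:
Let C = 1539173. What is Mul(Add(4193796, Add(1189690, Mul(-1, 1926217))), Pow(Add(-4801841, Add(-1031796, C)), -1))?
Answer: Rational(-1152423, 1431488) ≈ -0.80505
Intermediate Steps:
Mul(Add(4193796, Add(1189690, Mul(-1, 1926217))), Pow(Add(-4801841, Add(-1031796, C)), -1)) = Mul(Add(4193796, Add(1189690, Mul(-1, 1926217))), Pow(Add(-4801841, Add(-1031796, 1539173)), -1)) = Mul(Add(4193796, Add(1189690, -1926217)), Pow(Add(-4801841, 507377), -1)) = Mul(Add(4193796, -736527), Pow(-4294464, -1)) = Mul(3457269, Rational(-1, 4294464)) = Rational(-1152423, 1431488)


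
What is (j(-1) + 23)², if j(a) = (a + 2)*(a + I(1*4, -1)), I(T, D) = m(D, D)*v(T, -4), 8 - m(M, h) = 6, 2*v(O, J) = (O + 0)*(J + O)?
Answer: 484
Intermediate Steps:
v(O, J) = O*(J + O)/2 (v(O, J) = ((O + 0)*(J + O))/2 = (O*(J + O))/2 = O*(J + O)/2)
m(M, h) = 2 (m(M, h) = 8 - 1*6 = 8 - 6 = 2)
I(T, D) = T*(-4 + T) (I(T, D) = 2*(T*(-4 + T)/2) = T*(-4 + T))
j(a) = a*(2 + a) (j(a) = (a + 2)*(a + (1*4)*(-4 + 1*4)) = (2 + a)*(a + 4*(-4 + 4)) = (2 + a)*(a + 4*0) = (2 + a)*(a + 0) = (2 + a)*a = a*(2 + a))
(j(-1) + 23)² = (-(2 - 1) + 23)² = (-1*1 + 23)² = (-1 + 23)² = 22² = 484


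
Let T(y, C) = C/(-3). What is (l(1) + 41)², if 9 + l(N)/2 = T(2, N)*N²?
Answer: 4489/9 ≈ 498.78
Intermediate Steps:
T(y, C) = -C/3 (T(y, C) = C*(-⅓) = -C/3)
l(N) = -18 - 2*N³/3 (l(N) = -18 + 2*((-N/3)*N²) = -18 + 2*(-N³/3) = -18 - 2*N³/3)
(l(1) + 41)² = ((-18 - ⅔*1³) + 41)² = ((-18 - ⅔*1) + 41)² = ((-18 - ⅔) + 41)² = (-56/3 + 41)² = (67/3)² = 4489/9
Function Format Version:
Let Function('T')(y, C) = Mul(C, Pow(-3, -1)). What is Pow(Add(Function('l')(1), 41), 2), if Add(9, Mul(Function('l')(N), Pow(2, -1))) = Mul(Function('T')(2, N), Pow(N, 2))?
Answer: Rational(4489, 9) ≈ 498.78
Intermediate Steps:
Function('T')(y, C) = Mul(Rational(-1, 3), C) (Function('T')(y, C) = Mul(C, Rational(-1, 3)) = Mul(Rational(-1, 3), C))
Function('l')(N) = Add(-18, Mul(Rational(-2, 3), Pow(N, 3))) (Function('l')(N) = Add(-18, Mul(2, Mul(Mul(Rational(-1, 3), N), Pow(N, 2)))) = Add(-18, Mul(2, Mul(Rational(-1, 3), Pow(N, 3)))) = Add(-18, Mul(Rational(-2, 3), Pow(N, 3))))
Pow(Add(Function('l')(1), 41), 2) = Pow(Add(Add(-18, Mul(Rational(-2, 3), Pow(1, 3))), 41), 2) = Pow(Add(Add(-18, Mul(Rational(-2, 3), 1)), 41), 2) = Pow(Add(Add(-18, Rational(-2, 3)), 41), 2) = Pow(Add(Rational(-56, 3), 41), 2) = Pow(Rational(67, 3), 2) = Rational(4489, 9)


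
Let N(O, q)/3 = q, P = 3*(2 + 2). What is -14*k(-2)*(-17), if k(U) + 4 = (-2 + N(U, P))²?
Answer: 274176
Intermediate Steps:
P = 12 (P = 3*4 = 12)
N(O, q) = 3*q
k(U) = 1152 (k(U) = -4 + (-2 + 3*12)² = -4 + (-2 + 36)² = -4 + 34² = -4 + 1156 = 1152)
-14*k(-2)*(-17) = -14*1152*(-17) = -16128*(-17) = 274176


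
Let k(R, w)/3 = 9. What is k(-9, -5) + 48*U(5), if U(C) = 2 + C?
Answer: 363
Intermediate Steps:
k(R, w) = 27 (k(R, w) = 3*9 = 27)
k(-9, -5) + 48*U(5) = 27 + 48*(2 + 5) = 27 + 48*7 = 27 + 336 = 363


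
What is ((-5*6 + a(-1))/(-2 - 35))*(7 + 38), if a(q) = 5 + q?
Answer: 1170/37 ≈ 31.622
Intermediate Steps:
((-5*6 + a(-1))/(-2 - 35))*(7 + 38) = ((-5*6 + (5 - 1))/(-2 - 35))*(7 + 38) = ((-30 + 4)/(-37))*45 = -26*(-1/37)*45 = (26/37)*45 = 1170/37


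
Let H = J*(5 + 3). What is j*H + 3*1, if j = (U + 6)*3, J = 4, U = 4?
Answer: 963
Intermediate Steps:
j = 30 (j = (4 + 6)*3 = 10*3 = 30)
H = 32 (H = 4*(5 + 3) = 4*8 = 32)
j*H + 3*1 = 30*32 + 3*1 = 960 + 3 = 963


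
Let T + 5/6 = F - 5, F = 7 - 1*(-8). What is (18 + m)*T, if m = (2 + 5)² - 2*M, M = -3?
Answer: 4015/6 ≈ 669.17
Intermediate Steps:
F = 15 (F = 7 + 8 = 15)
T = 55/6 (T = -⅚ + (15 - 5) = -⅚ + 10 = 55/6 ≈ 9.1667)
m = 55 (m = (2 + 5)² - 2*(-3) = 7² + 6 = 49 + 6 = 55)
(18 + m)*T = (18 + 55)*(55/6) = 73*(55/6) = 4015/6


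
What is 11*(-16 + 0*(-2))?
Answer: -176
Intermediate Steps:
11*(-16 + 0*(-2)) = 11*(-16 + 0) = 11*(-16) = -176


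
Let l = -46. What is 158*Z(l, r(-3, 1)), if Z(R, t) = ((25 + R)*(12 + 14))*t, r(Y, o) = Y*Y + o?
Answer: -862680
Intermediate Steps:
r(Y, o) = o + Y² (r(Y, o) = Y² + o = o + Y²)
Z(R, t) = t*(650 + 26*R) (Z(R, t) = ((25 + R)*26)*t = (650 + 26*R)*t = t*(650 + 26*R))
158*Z(l, r(-3, 1)) = 158*(26*(1 + (-3)²)*(25 - 46)) = 158*(26*(1 + 9)*(-21)) = 158*(26*10*(-21)) = 158*(-5460) = -862680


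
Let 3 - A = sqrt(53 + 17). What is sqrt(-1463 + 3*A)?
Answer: sqrt(-1454 - 3*sqrt(70)) ≈ 38.459*I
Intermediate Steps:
A = 3 - sqrt(70) (A = 3 - sqrt(53 + 17) = 3 - sqrt(70) ≈ -5.3666)
sqrt(-1463 + 3*A) = sqrt(-1463 + 3*(3 - sqrt(70))) = sqrt(-1463 + (9 - 3*sqrt(70))) = sqrt(-1454 - 3*sqrt(70))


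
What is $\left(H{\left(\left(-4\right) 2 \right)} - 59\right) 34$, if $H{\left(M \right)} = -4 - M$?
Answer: $-1870$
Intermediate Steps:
$\left(H{\left(\left(-4\right) 2 \right)} - 59\right) 34 = \left(\left(-4 - \left(-4\right) 2\right) - 59\right) 34 = \left(\left(-4 - -8\right) - 59\right) 34 = \left(\left(-4 + 8\right) - 59\right) 34 = \left(4 - 59\right) 34 = \left(-55\right) 34 = -1870$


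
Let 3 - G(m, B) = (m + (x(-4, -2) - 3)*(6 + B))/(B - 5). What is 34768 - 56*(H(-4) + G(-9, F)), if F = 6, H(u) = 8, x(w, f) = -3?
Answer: 29616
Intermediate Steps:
G(m, B) = 3 - (-36 + m - 6*B)/(-5 + B) (G(m, B) = 3 - (m + (-3 - 3)*(6 + B))/(B - 5) = 3 - (m - 6*(6 + B))/(-5 + B) = 3 - (m + (-36 - 6*B))/(-5 + B) = 3 - (-36 + m - 6*B)/(-5 + B))
34768 - 56*(H(-4) + G(-9, F)) = 34768 - 56*(8 + (21 - 1*(-9) + 9*6)/(-5 + 6)) = 34768 - 56*(8 + (21 + 9 + 54)/1) = 34768 - 56*(8 + 1*84) = 34768 - 56*(8 + 84) = 34768 - 56*92 = 34768 - 5152 = 29616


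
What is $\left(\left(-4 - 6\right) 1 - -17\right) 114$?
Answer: $798$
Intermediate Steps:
$\left(\left(-4 - 6\right) 1 - -17\right) 114 = \left(\left(-10\right) 1 + 17\right) 114 = \left(-10 + 17\right) 114 = 7 \cdot 114 = 798$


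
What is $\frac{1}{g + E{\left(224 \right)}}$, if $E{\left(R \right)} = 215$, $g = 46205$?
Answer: $\frac{1}{46420} \approx 2.1542 \cdot 10^{-5}$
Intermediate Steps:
$\frac{1}{g + E{\left(224 \right)}} = \frac{1}{46205 + 215} = \frac{1}{46420}$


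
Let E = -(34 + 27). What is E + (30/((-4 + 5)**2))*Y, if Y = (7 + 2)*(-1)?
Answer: -331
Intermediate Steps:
E = -61 (E = -1*61 = -61)
Y = -9 (Y = 9*(-1) = -9)
E + (30/((-4 + 5)**2))*Y = -61 + (30/((-4 + 5)**2))*(-9) = -61 + (30/(1**2))*(-9) = -61 + (30/1)*(-9) = -61 + (30*1)*(-9) = -61 + 30*(-9) = -61 - 270 = -331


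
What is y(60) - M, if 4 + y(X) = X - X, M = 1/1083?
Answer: -4333/1083 ≈ -4.0009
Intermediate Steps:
M = 1/1083 ≈ 0.00092336
y(X) = -4 (y(X) = -4 + (X - X) = -4 + 0 = -4)
y(60) - M = -4 - 1*1/1083 = -4 - 1/1083 = -4333/1083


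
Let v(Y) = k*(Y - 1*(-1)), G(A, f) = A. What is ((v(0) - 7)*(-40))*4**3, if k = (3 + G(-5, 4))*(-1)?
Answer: 12800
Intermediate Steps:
k = 2 (k = (3 - 5)*(-1) = -2*(-1) = 2)
v(Y) = 2 + 2*Y (v(Y) = 2*(Y - 1*(-1)) = 2*(Y + 1) = 2*(1 + Y) = 2 + 2*Y)
((v(0) - 7)*(-40))*4**3 = (((2 + 2*0) - 7)*(-40))*4**3 = (((2 + 0) - 7)*(-40))*64 = ((2 - 7)*(-40))*64 = -5*(-40)*64 = 200*64 = 12800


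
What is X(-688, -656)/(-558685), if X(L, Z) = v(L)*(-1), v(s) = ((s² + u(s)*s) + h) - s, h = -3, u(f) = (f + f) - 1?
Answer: 284281/111737 ≈ 2.5442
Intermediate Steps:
u(f) = -1 + 2*f (u(f) = 2*f - 1 = -1 + 2*f)
v(s) = -3 + s² - s + s*(-1 + 2*s) (v(s) = ((s² + (-1 + 2*s)*s) - 3) - s = ((s² + s*(-1 + 2*s)) - 3) - s = (-3 + s² + s*(-1 + 2*s)) - s = -3 + s² - s + s*(-1 + 2*s))
X(L, Z) = 3 - 3*L² + 2*L (X(L, Z) = (-3 - 2*L + 3*L²)*(-1) = 3 - 3*L² + 2*L)
X(-688, -656)/(-558685) = (3 - 3*(-688)² + 2*(-688))/(-558685) = (3 - 3*473344 - 1376)*(-1/558685) = (3 - 1420032 - 1376)*(-1/558685) = -1421405*(-1/558685) = 284281/111737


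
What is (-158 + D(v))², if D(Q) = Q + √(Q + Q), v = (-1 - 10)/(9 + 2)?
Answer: (159 - I*√2)² ≈ 25279.0 - 449.7*I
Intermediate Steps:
v = -1 (v = -11/11 = -11*1/11 = -1)
D(Q) = Q + √2*√Q (D(Q) = Q + √(2*Q) = Q + √2*√Q)
(-158 + D(v))² = (-158 + (-1 + √2*√(-1)))² = (-158 + (-1 + √2*I))² = (-158 + (-1 + I*√2))² = (-159 + I*√2)²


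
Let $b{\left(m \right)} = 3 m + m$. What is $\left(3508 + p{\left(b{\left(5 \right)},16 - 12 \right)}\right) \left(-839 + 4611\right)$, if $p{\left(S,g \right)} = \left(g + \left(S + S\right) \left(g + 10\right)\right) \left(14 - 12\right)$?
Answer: $17486992$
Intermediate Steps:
$b{\left(m \right)} = 4 m$
$p{\left(S,g \right)} = 2 g + 4 S \left(10 + g\right)$ ($p{\left(S,g \right)} = \left(g + 2 S \left(10 + g\right)\right) 2 = 2 g + 4 S \left(10 + g\right)$)
$\left(3508 + p{\left(b{\left(5 \right)},16 - 12 \right)}\right) \left(-839 + 4611\right) = \left(3508 + \left(2 \left(16 - 12\right) + 40 \cdot 4 \cdot 5 + 4 \cdot 4 \cdot 5 \left(16 - 12\right)\right)\right) \left(-839 + 4611\right) = \left(3508 + \left(2 \cdot 4 + 40 \cdot 20 + 4 \cdot 20 \cdot 4\right)\right) 3772 = \left(3508 + \left(8 + 800 + 320\right)\right) 3772 = \left(3508 + 1128\right) 3772 = 4636 \cdot 3772 = 17486992$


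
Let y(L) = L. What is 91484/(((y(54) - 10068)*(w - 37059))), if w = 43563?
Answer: -22871/16282764 ≈ -0.0014046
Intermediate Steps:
91484/(((y(54) - 10068)*(w - 37059))) = 91484/(((54 - 10068)*(43563 - 37059))) = 91484/((-10014*6504)) = 91484/(-65131056) = 91484*(-1/65131056) = -22871/16282764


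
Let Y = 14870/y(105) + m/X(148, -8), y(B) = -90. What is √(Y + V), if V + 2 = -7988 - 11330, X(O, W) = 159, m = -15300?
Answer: I*√495038603/159 ≈ 139.93*I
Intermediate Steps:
Y = -124711/477 (Y = 14870/(-90) - 15300/159 = 14870*(-1/90) - 15300*1/159 = -1487/9 - 5100/53 = -124711/477 ≈ -261.45)
V = -19320 (V = -2 + (-7988 - 11330) = -2 - 19318 = -19320)
√(Y + V) = √(-124711/477 - 19320) = √(-9340351/477) = I*√495038603/159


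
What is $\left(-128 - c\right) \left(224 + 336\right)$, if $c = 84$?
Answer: $-118720$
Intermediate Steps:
$\left(-128 - c\right) \left(224 + 336\right) = \left(-128 - 84\right) \left(224 + 336\right) = \left(-128 - 84\right) 560 = \left(-212\right) 560 = -118720$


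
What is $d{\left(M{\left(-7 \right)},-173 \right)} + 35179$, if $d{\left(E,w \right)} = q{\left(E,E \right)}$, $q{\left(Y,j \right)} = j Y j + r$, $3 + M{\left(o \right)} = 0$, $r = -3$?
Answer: $35149$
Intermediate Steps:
$M{\left(o \right)} = -3$ ($M{\left(o \right)} = -3 + 0 = -3$)
$q{\left(Y,j \right)} = -3 + Y j^{2}$ ($q{\left(Y,j \right)} = j Y j - 3 = Y j j - 3 = Y j^{2} - 3 = -3 + Y j^{2}$)
$d{\left(E,w \right)} = -3 + E^{3}$ ($d{\left(E,w \right)} = -3 + E E^{2} = -3 + E^{3}$)
$d{\left(M{\left(-7 \right)},-173 \right)} + 35179 = \left(-3 + \left(-3\right)^{3}\right) + 35179 = \left(-3 - 27\right) + 35179 = -30 + 35179 = 35149$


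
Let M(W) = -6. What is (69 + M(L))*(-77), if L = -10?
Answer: -4851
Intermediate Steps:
(69 + M(L))*(-77) = (69 - 6)*(-77) = 63*(-77) = -4851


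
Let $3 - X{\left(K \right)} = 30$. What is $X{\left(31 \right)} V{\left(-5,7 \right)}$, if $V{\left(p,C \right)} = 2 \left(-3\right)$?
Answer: $162$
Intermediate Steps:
$X{\left(K \right)} = -27$ ($X{\left(K \right)} = 3 - 30 = -27$)
$V{\left(p,C \right)} = -6$
$X{\left(31 \right)} V{\left(-5,7 \right)} = \left(-27\right) \left(-6\right) = 162$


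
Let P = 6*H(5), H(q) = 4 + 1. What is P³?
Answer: 27000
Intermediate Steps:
H(q) = 5
P = 30 (P = 6*5 = 30)
P³ = 30³ = 27000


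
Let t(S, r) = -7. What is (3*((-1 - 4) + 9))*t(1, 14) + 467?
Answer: 383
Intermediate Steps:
(3*((-1 - 4) + 9))*t(1, 14) + 467 = (3*((-1 - 4) + 9))*(-7) + 467 = (3*(-5 + 9))*(-7) + 467 = (3*4)*(-7) + 467 = 12*(-7) + 467 = -84 + 467 = 383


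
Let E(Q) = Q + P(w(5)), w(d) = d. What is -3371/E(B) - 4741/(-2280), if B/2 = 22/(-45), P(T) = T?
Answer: -345006479/412680 ≈ -836.01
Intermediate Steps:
B = -44/45 (B = 2*(22/(-45)) = 2*(22*(-1/45)) = 2*(-22/45) = -44/45 ≈ -0.97778)
E(Q) = 5 + Q (E(Q) = Q + 5 = 5 + Q)
-3371/E(B) - 4741/(-2280) = -3371/(5 - 44/45) - 4741/(-2280) = -3371/181/45 - 4741*(-1/2280) = -3371*45/181 + 4741/2280 = -151695/181 + 4741/2280 = -345006479/412680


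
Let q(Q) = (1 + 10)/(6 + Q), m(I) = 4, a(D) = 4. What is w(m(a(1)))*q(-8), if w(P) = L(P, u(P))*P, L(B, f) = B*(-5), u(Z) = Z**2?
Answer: 440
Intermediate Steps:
L(B, f) = -5*B
q(Q) = 11/(6 + Q)
w(P) = -5*P**2 (w(P) = (-5*P)*P = -5*P**2)
w(m(a(1)))*q(-8) = (-5*4**2)*(11/(6 - 8)) = (-5*16)*(11/(-2)) = -880*(-1)/2 = -80*(-11/2) = 440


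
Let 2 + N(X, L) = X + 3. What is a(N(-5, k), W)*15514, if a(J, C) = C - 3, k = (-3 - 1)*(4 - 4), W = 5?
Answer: 31028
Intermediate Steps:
k = 0 (k = -4*0 = 0)
N(X, L) = 1 + X (N(X, L) = -2 + (X + 3) = -2 + (3 + X) = 1 + X)
a(J, C) = -3 + C
a(N(-5, k), W)*15514 = (-3 + 5)*15514 = 2*15514 = 31028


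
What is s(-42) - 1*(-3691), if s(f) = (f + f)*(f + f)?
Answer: 10747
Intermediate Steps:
s(f) = 4*f**2 (s(f) = (2*f)*(2*f) = 4*f**2)
s(-42) - 1*(-3691) = 4*(-42)**2 - 1*(-3691) = 4*1764 + 3691 = 7056 + 3691 = 10747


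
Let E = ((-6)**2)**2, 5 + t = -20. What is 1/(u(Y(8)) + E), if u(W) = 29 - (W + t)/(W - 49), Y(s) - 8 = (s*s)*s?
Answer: 157/207860 ≈ 0.00075532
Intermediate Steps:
Y(s) = 8 + s**3 (Y(s) = 8 + (s*s)*s = 8 + s**2*s = 8 + s**3)
t = -25 (t = -5 - 20 = -25)
u(W) = 29 - (-25 + W)/(-49 + W) (u(W) = 29 - (W - 25)/(W - 49) = 29 - (-25 + W)/(-49 + W))
E = 1296 (E = 36**2 = 1296)
1/(u(Y(8)) + E) = 1/(4*(-349 + 7*(8 + 8**3))/(-49 + (8 + 8**3)) + 1296) = 1/(4*(-349 + 7*(8 + 512))/(-49 + (8 + 512)) + 1296) = 1/(4*(-349 + 7*520)/(-49 + 520) + 1296) = 1/(4*(-349 + 3640)/471 + 1296) = 1/(4*(1/471)*3291 + 1296) = 1/(4388/157 + 1296) = 1/(207860/157) = 157/207860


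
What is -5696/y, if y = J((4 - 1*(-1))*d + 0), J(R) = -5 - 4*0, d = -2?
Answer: 5696/5 ≈ 1139.2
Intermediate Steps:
J(R) = -5 (J(R) = -5 + 0 = -5)
y = -5
-5696/y = -5696/(-5) = -5696*(-1/5) = 5696/5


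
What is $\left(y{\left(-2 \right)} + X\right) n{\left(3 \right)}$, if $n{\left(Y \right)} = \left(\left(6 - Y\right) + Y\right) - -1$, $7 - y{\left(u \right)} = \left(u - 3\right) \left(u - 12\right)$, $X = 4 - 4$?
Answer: $-441$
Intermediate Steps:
$X = 0$ ($X = 4 - 4 = 0$)
$y{\left(u \right)} = 7 - \left(-12 + u\right) \left(-3 + u\right)$ ($y{\left(u \right)} = 7 - \left(u - 3\right) \left(u - 12\right) = 7 - \left(-3 + u\right) \left(-12 + u\right) = 7 - \left(-12 + u\right) \left(-3 + u\right)$)
$n{\left(Y \right)} = 7$ ($n{\left(Y \right)} = 6 + 1 = 7$)
$\left(y{\left(-2 \right)} + X\right) n{\left(3 \right)} = \left(\left(-29 - \left(-2\right)^{2} + 15 \left(-2\right)\right) + 0\right) 7 = \left(\left(-29 - 4 - 30\right) + 0\right) 7 = \left(-63 + 0\right) 7 = \left(-63\right) 7 = -441$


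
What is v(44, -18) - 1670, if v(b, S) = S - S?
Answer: -1670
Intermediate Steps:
v(b, S) = 0
v(44, -18) - 1670 = 0 - 1670 = -1670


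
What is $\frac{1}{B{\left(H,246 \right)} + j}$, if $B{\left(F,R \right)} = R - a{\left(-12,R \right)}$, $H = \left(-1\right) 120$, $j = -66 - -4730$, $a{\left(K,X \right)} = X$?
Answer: $\frac{1}{4664} \approx 0.00021441$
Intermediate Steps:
$j = 4664$ ($j = -66 + 4730 = 4664$)
$H = -120$
$B{\left(F,R \right)} = 0$ ($B{\left(F,R \right)} = R - R = 0$)
$\frac{1}{B{\left(H,246 \right)} + j} = \frac{1}{0 + 4664} = \frac{1}{4664}$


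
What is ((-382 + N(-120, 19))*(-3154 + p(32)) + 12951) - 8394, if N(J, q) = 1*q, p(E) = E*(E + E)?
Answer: 406035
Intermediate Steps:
p(E) = 2*E² (p(E) = E*(2*E) = 2*E²)
N(J, q) = q
((-382 + N(-120, 19))*(-3154 + p(32)) + 12951) - 8394 = ((-382 + 19)*(-3154 + 2*32²) + 12951) - 8394 = (-363*(-3154 + 2*1024) + 12951) - 8394 = (-363*(-3154 + 2048) + 12951) - 8394 = (-363*(-1106) + 12951) - 8394 = (401478 + 12951) - 8394 = 414429 - 8394 = 406035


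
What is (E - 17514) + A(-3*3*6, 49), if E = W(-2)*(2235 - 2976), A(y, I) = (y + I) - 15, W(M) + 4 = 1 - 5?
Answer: -11606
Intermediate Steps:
W(M) = -8 (W(M) = -4 + (1 - 5) = -4 - 4 = -8)
A(y, I) = -15 + I + y (A(y, I) = (I + y) - 15 = -15 + I + y)
E = 5928 (E = -8*(2235 - 2976) = -8*(-741) = 5928)
(E - 17514) + A(-3*3*6, 49) = (5928 - 17514) + (-15 + 49 - 3*3*6) = -11586 + (-15 + 49 - 9*6) = -11586 + (-15 + 49 - 54) = -11586 - 20 = -11606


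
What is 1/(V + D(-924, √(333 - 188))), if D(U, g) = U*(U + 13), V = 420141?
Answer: 1/1261905 ≈ 7.9245e-7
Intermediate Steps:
D(U, g) = U*(13 + U)
1/(V + D(-924, √(333 - 188))) = 1/(420141 - 924*(13 - 924)) = 1/(420141 - 924*(-911)) = 1/(420141 + 841764) = 1/1261905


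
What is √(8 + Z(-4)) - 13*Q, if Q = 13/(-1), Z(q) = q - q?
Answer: 169 + 2*√2 ≈ 171.83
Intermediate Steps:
Z(q) = 0
Q = -13 (Q = 13*(-1) = -13)
√(8 + Z(-4)) - 13*Q = √(8 + 0) - 13*(-13) = √8 + 169 = 2*√2 + 169 = 169 + 2*√2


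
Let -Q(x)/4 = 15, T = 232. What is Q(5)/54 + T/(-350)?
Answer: -2794/1575 ≈ -1.7740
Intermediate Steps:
Q(x) = -60 (Q(x) = -4*15 = -60)
Q(5)/54 + T/(-350) = -60/54 + 232/(-350) = -60*1/54 + 232*(-1/350) = -10/9 - 116/175 = -2794/1575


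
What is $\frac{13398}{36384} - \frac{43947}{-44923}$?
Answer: $\frac{366807667}{272413072} \approx 1.3465$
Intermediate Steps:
$\frac{13398}{36384} - \frac{43947}{-44923} = 13398 \cdot \frac{1}{36384} - - \frac{43947}{44923} = \frac{2233}{6064} + \frac{43947}{44923} = \frac{366807667}{272413072}$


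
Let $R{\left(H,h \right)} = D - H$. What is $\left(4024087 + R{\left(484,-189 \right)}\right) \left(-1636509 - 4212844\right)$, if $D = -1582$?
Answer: $-23526220602413$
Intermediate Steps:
$R{\left(H,h \right)} = -1582 - H$
$\left(4024087 + R{\left(484,-189 \right)}\right) \left(-1636509 - 4212844\right) = \left(4024087 - 2066\right) \left(-1636509 - 4212844\right) = \left(4024087 - 2066\right) \left(-5849353\right) = 4022021 \left(-5849353\right) = -23526220602413$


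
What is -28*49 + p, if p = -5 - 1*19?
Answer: -1396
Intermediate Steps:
p = -24 (p = -5 - 19 = -24)
-28*49 + p = -28*49 - 24 = -1372 - 24 = -1396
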